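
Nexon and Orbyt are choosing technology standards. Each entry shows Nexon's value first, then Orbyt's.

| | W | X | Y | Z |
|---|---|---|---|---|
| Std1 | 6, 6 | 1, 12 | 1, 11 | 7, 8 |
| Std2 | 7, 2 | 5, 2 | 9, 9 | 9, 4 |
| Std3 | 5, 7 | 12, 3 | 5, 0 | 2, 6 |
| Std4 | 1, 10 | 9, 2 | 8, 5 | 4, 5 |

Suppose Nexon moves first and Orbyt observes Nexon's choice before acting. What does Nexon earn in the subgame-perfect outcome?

9

Work backward from Orbyt's decision.
- Std1: Orbyt compares 6, 12, 11, 8 and picks X; Nexon would get 1.
- Std2: Orbyt compares 2, 2, 9, 4 and picks Y; Nexon would get 9.
- Std3: Orbyt compares 7, 3, 0, 6 and picks W; Nexon would get 5.
- Std4: Orbyt compares 10, 2, 5, 5 and picks W; Nexon would get 1.
Nexon's induced payoffs are 1, 9, 5, 1, so Nexon commits to Std2. Subgame-perfect outcome: (Std2, Y) with payoffs (9, 9).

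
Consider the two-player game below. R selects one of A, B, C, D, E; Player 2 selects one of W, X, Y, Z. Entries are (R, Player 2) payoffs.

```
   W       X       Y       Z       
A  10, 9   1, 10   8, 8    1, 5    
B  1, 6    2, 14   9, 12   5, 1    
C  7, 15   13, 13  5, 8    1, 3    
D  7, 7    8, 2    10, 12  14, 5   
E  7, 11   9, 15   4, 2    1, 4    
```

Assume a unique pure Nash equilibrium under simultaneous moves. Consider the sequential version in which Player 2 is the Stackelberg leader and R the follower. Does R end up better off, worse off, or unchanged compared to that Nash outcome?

better off

Backward induction with Player 2 moving first.
- W: BR = A, leader payoff 9.
- X: BR = C, leader payoff 13.
- Y: BR = D, leader payoff 12.
- Z: BR = D, leader payoff 5.
Player 2's induced payoffs are 9, 13, 12, 5, so Player 2 commits to X. Subgame-perfect outcome: (C, X) with payoffs (13, 13).
Now find the simultaneous Nash equilibrium.
R's best replies: W→A; X→C; Y→D; Z→D.
Player 2's best replies: A→X; B→X; C→W; D→Y; E→X.
The unique mutual best reply is (D, Y), giving (10, 12).
R earns 13 sequentially versus 10 at the Nash outcome: better off.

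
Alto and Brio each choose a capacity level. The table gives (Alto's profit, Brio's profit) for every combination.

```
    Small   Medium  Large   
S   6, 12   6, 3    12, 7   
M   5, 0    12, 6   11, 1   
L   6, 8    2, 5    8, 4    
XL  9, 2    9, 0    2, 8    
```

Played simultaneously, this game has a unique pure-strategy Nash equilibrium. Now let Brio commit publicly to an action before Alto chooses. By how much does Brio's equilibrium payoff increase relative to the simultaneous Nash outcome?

1

Backward induction with Brio moving first.
- Small → Alto plays XL (best of 6, 5, 6, 9); Brio gets 2.
- Medium → Alto plays M (best of 6, 12, 2, 9); Brio gets 6.
- Large → Alto plays S (best of 12, 11, 8, 2); Brio gets 7.
Among 2, 6, 7, the best is 7 at Large. Subgame-perfect outcome: (S, Large) with payoffs (12, 7).
For the simultaneous game, intersect best replies.
Alto's best replies: Small→XL; Medium→M; Large→S.
Brio's best replies: S→Small; M→Medium; L→Small; XL→Large.
The unique mutual best reply is (M, Medium), giving (12, 6).
Brio's commitment gain: 7 − 6 = 1.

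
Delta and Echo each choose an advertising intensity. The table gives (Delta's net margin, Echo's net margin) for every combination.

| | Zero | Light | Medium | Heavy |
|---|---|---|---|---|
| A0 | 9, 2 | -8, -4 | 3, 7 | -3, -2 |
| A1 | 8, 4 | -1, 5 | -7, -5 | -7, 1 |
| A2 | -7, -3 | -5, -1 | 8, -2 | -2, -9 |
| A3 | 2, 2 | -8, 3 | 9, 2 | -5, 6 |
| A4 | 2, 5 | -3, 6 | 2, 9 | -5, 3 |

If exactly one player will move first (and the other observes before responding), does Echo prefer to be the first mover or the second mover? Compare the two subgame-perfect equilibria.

If Delta leads: Echo's best replies are A0→Medium, A1→Light, A2→Light, A3→Heavy, A4→Medium; Delta's induced payoffs 3, -1, -5, -5, 2; outcome (A0, Medium), payoffs (3, 7).
If Echo leads: Delta's best replies are Zero→A0, Light→A1, Medium→A3, Heavy→A2; Echo's induced payoffs 2, 5, 2, -9; outcome (A1, Light), payoffs (-1, 5).
Echo gets 5 moving first and 7 moving second, so Echo prefers to move second.

second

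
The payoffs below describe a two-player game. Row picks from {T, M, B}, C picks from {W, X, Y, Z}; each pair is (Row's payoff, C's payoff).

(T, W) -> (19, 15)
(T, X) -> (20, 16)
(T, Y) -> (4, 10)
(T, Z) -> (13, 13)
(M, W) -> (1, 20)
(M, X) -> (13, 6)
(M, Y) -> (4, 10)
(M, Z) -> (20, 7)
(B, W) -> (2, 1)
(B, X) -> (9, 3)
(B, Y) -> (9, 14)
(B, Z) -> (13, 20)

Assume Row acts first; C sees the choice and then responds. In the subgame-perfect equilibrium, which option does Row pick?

Solve by backward induction (Row leads).
- T → C plays X (best of 15, 16, 10, 13); Row gets 20.
- M → C plays W (best of 20, 6, 10, 7); Row gets 1.
- B → C plays Z (best of 1, 3, 14, 20); Row gets 13.
Maximizing over 20, 1, 13, Row chooses T. Subgame-perfect outcome: (T, X) with payoffs (20, 16).

T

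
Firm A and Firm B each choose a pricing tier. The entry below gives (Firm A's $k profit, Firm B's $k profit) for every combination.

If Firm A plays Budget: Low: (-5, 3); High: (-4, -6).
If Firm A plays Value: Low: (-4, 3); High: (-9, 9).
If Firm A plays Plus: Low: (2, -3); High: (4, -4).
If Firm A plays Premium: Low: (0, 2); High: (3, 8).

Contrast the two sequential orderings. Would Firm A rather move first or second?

If Firm A leads: Firm B's best replies are Budget→Low, Value→High, Plus→Low, Premium→High; Firm A's induced payoffs -5, -9, 2, 3; outcome (Premium, High), payoffs (3, 8).
If Firm B leads: Firm A's best replies are Low→Plus, High→Plus; Firm B's induced payoffs -3, -4; outcome (Plus, Low), payoffs (2, -3).
Firm A gets 3 moving first and 2 moving second, so Firm A prefers to move first.

first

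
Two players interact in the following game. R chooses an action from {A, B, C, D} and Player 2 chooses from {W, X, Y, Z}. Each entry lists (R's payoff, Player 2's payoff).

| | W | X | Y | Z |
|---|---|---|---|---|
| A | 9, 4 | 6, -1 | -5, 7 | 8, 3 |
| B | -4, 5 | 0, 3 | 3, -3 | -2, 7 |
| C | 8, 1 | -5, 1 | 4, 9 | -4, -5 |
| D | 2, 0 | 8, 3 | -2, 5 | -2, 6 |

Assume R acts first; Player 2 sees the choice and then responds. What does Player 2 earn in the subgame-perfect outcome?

9

Backward induction with R moving first.
- A → Player 2 plays Y (best of 4, -1, 7, 3); R gets -5.
- B → Player 2 plays Z (best of 5, 3, -3, 7); R gets -2.
- C → Player 2 plays Y (best of 1, 1, 9, -5); R gets 4.
- D → Player 2 plays Z (best of 0, 3, 5, 6); R gets -2.
R's induced payoffs are -5, -2, 4, -2, so R commits to C. Subgame-perfect outcome: (C, Y) with payoffs (4, 9).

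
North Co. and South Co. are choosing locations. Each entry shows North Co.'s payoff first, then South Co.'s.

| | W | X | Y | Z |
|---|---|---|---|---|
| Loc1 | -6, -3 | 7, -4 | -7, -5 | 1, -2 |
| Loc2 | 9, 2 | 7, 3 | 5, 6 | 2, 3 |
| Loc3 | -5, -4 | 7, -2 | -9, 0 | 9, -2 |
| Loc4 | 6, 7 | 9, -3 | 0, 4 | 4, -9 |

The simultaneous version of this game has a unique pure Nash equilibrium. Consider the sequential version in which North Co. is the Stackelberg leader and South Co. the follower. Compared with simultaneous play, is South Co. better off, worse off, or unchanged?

better off

South Co. best-responds to each possible North Co. move:
- Loc1: South Co. compares -3, -4, -5, -2 and picks Z; North Co. would get 1.
- Loc2: South Co. compares 2, 3, 6, 3 and picks Y; North Co. would get 5.
- Loc3: South Co. compares -4, -2, 0, -2 and picks Y; North Co. would get -9.
- Loc4: South Co. compares 7, -3, 4, -9 and picks W; North Co. would get 6.
Maximizing over 1, 5, -9, 6, North Co. chooses Loc4. Subgame-perfect outcome: (Loc4, W) with payoffs (6, 7).
Under simultaneous play:
North Co.'s best replies: W→Loc2; X→Loc4; Y→Loc2; Z→Loc3.
South Co.'s best replies: Loc1→Z; Loc2→Y; Loc3→Y; Loc4→W.
Only (Loc2, Y) has each player best-responding; Nash payoffs (5, 6).
South Co. earns 7 sequentially versus 6 at the Nash outcome: better off.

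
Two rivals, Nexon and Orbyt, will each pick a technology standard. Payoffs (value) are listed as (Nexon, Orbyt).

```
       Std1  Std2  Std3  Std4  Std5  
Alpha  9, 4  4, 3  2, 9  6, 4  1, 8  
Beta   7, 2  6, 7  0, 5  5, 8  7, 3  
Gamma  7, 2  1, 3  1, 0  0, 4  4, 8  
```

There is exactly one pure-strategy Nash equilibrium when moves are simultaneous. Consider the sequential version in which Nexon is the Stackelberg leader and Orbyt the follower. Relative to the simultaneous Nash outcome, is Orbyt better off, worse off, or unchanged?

worse off

Orbyt best-responds to each possible Nexon move:
- Alpha: BR = Std3, leader payoff 2.
- Beta: BR = Std4, leader payoff 5.
- Gamma: BR = Std5, leader payoff 4.
Among 2, 5, 4, the best is 5 at Beta. Subgame-perfect outcome: (Beta, Std4) with payoffs (5, 8).
For the simultaneous game, intersect best replies.
Nexon's best replies: Std1→Alpha; Std2→Beta; Std3→Alpha; Std4→Alpha; Std5→Beta.
Orbyt's best replies: Alpha→Std3; Beta→Std4; Gamma→Std5.
The unique mutual best reply is (Alpha, Std3), giving (2, 9).
Orbyt earns 8 sequentially versus 9 at the Nash outcome: worse off.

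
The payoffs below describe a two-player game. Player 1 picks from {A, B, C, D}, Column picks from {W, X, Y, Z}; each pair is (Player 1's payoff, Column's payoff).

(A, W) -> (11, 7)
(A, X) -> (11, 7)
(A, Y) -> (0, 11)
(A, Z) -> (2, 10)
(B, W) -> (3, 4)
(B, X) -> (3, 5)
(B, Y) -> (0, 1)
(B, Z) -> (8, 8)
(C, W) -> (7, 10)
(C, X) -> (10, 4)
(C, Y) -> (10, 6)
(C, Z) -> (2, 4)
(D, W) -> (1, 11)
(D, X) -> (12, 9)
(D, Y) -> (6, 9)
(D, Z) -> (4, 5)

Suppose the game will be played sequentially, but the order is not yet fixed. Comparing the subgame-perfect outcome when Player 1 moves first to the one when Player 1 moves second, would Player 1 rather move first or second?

second

If Player 1 leads: Column's best replies are A→Y, B→Z, C→W, D→W; Player 1's induced payoffs 0, 8, 7, 1; outcome (B, Z), payoffs (8, 8).
If Column leads: Player 1's best replies are W→A, X→D, Y→C, Z→B; Column's induced payoffs 7, 9, 6, 8; outcome (D, X), payoffs (12, 9).
Player 1 gets 8 moving first and 12 moving second, so Player 1 prefers to move second.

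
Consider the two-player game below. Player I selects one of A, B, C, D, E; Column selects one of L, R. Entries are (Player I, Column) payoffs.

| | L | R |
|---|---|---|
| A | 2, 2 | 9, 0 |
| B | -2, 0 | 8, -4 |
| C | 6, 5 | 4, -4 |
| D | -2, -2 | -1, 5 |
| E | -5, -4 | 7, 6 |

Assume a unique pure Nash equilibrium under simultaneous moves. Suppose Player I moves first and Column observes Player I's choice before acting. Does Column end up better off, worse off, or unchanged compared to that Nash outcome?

Backward induction with Player I moving first.
- A: BR = L, leader payoff 2.
- B: BR = L, leader payoff -2.
- C: BR = L, leader payoff 6.
- D: BR = R, leader payoff -1.
- E: BR = R, leader payoff 7.
Among 2, -2, 6, -1, 7, the best is 7 at E. Subgame-perfect outcome: (E, R) with payoffs (7, 6).
For the simultaneous game, intersect best replies.
Player I's best replies: L→C; R→A.
Column's best replies: A→L; B→L; C→L; D→R; E→R.
Only (C, L) has each player best-responding; Nash payoffs (6, 5).
Column earns 6 sequentially versus 5 at the Nash outcome: better off.

better off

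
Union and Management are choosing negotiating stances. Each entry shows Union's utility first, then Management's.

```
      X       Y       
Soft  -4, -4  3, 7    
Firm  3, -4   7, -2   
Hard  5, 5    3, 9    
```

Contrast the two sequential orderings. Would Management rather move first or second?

If Union leads: Management's best replies are Soft→Y, Firm→Y, Hard→Y; Union's induced payoffs 3, 7, 3; outcome (Firm, Y), payoffs (7, -2).
If Management leads: Union's best replies are X→Hard, Y→Firm; Management's induced payoffs 5, -2; outcome (Hard, X), payoffs (5, 5).
Management gets 5 moving first and -2 moving second, so Management prefers to move first.

first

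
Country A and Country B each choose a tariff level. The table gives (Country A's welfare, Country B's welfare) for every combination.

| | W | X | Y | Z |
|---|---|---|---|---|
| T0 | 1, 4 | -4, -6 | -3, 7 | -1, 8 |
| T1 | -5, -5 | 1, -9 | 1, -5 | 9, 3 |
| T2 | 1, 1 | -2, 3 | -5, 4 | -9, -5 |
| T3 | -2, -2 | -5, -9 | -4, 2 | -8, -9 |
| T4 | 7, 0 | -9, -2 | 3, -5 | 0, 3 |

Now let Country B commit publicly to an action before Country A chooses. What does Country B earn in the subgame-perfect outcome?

3

Work backward from Country A's decision.
- W: Country A compares 1, -5, 1, -2, 7 and picks T4; Country B would get 0.
- X: Country A compares -4, 1, -2, -5, -9 and picks T1; Country B would get -9.
- Y: Country A compares -3, 1, -5, -4, 3 and picks T4; Country B would get -5.
- Z: Country A compares -1, 9, -9, -8, 0 and picks T1; Country B would get 3.
Among 0, -9, -5, 3, the best is 3 at Z. Subgame-perfect outcome: (T1, Z) with payoffs (9, 3).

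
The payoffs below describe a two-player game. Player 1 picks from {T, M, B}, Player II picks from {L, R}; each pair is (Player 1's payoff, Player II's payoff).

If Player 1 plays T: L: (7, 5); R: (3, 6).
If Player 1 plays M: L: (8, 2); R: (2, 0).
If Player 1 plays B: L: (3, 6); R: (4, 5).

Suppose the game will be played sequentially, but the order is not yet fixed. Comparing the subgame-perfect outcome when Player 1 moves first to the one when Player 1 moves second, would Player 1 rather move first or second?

first

If Player 1 leads: Player II's best replies are T→R, M→L, B→L; Player 1's induced payoffs 3, 8, 3; outcome (M, L), payoffs (8, 2).
If Player II leads: Player 1's best replies are L→M, R→B; Player II's induced payoffs 2, 5; outcome (B, R), payoffs (4, 5).
Player 1 gets 8 moving first and 4 moving second, so Player 1 prefers to move first.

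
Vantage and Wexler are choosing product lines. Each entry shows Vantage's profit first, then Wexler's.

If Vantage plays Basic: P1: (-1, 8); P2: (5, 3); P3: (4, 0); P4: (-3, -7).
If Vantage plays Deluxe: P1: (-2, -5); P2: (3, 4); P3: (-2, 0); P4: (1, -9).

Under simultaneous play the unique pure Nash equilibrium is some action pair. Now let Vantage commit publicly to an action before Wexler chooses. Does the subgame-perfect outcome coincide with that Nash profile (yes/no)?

Solve by backward induction (Vantage leads).
- Basic: Wexler compares 8, 3, 0, -7 and picks P1; Vantage would get -1.
- Deluxe: Wexler compares -5, 4, 0, -9 and picks P2; Vantage would get 3.
Maximizing over -1, 3, Vantage chooses Deluxe. Subgame-perfect outcome: (Deluxe, P2) with payoffs (3, 4).
For the simultaneous game, intersect best replies.
Vantage's best replies: P1→Basic; P2→Basic; P3→Basic; P4→Deluxe.
Wexler's best replies: Basic→P1; Deluxe→P2.
The unique mutual best reply is (Basic, P1), giving (-1, 8).
Sequential outcome (Deluxe, P2) differs from the Nash profile (Basic, P1).

no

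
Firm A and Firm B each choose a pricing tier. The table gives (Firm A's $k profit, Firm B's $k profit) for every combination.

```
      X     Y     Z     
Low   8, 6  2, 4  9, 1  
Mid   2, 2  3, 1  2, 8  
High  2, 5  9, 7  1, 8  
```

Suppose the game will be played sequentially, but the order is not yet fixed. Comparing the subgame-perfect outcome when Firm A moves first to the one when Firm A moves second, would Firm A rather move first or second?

second

If Firm A leads: Firm B's best replies are Low→X, Mid→Z, High→Z; Firm A's induced payoffs 8, 2, 1; outcome (Low, X), payoffs (8, 6).
If Firm B leads: Firm A's best replies are X→Low, Y→High, Z→Low; Firm B's induced payoffs 6, 7, 1; outcome (High, Y), payoffs (9, 7).
Firm A gets 8 moving first and 9 moving second, so Firm A prefers to move second.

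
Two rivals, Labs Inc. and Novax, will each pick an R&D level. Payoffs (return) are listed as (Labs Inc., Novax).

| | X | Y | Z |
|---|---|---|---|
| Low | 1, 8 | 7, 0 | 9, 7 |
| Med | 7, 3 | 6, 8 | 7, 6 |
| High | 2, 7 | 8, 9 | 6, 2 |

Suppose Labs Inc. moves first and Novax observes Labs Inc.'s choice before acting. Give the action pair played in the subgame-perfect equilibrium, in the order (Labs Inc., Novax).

Solve by backward induction (Labs Inc. leads).
- Low → Novax plays X (best of 8, 0, 7); Labs Inc. gets 1.
- Med → Novax plays Y (best of 3, 8, 6); Labs Inc. gets 6.
- High → Novax plays Y (best of 7, 9, 2); Labs Inc. gets 8.
Among 1, 6, 8, the best is 8 at High. Subgame-perfect outcome: (High, Y) with payoffs (8, 9).

(High, Y)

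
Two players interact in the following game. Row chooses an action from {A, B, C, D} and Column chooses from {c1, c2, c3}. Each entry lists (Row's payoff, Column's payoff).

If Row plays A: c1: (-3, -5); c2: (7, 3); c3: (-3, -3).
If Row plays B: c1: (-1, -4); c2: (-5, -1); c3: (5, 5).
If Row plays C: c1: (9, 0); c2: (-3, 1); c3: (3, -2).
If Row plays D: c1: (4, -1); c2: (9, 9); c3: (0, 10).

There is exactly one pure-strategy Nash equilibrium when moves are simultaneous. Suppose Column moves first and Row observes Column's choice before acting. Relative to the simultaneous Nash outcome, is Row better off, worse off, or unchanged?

Row best-responds to each possible Column move:
- c1: BR = C, leader payoff 0.
- c2: BR = D, leader payoff 9.
- c3: BR = B, leader payoff 5.
Among 0, 9, 5, the best is 9 at c2. Subgame-perfect outcome: (D, c2) with payoffs (9, 9).
Now find the simultaneous Nash equilibrium.
Row's best replies: c1→C; c2→D; c3→B.
Column's best replies: A→c2; B→c3; C→c2; D→c3.
Only (B, c3) has each player best-responding; Nash payoffs (5, 5).
Row earns 9 sequentially versus 5 at the Nash outcome: better off.

better off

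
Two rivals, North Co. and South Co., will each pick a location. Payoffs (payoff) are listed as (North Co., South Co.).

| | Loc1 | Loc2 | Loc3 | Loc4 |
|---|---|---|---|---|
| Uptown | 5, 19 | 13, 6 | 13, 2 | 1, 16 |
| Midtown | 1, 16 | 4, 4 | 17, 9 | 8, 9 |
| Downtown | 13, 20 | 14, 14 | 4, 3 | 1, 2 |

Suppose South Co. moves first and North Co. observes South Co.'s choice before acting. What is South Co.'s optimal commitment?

Loc1

Work backward from North Co.'s decision.
- Loc1: BR = Downtown, leader payoff 20.
- Loc2: BR = Downtown, leader payoff 14.
- Loc3: BR = Midtown, leader payoff 9.
- Loc4: BR = Midtown, leader payoff 9.
South Co.'s induced payoffs are 20, 14, 9, 9, so South Co. commits to Loc1. Subgame-perfect outcome: (Downtown, Loc1) with payoffs (13, 20).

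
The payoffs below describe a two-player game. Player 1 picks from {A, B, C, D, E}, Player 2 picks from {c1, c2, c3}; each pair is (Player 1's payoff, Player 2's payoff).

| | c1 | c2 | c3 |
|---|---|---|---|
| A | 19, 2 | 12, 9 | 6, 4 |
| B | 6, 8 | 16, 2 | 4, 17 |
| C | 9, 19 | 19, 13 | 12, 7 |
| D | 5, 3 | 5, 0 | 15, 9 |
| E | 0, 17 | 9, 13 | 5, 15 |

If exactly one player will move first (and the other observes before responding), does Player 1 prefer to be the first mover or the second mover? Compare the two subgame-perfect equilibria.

If Player 1 leads: Player 2's best replies are A→c2, B→c3, C→c1, D→c3, E→c1; Player 1's induced payoffs 12, 4, 9, 15, 0; outcome (D, c3), payoffs (15, 9).
If Player 2 leads: Player 1's best replies are c1→A, c2→C, c3→D; Player 2's induced payoffs 2, 13, 9; outcome (C, c2), payoffs (19, 13).
Player 1 gets 15 moving first and 19 moving second, so Player 1 prefers to move second.

second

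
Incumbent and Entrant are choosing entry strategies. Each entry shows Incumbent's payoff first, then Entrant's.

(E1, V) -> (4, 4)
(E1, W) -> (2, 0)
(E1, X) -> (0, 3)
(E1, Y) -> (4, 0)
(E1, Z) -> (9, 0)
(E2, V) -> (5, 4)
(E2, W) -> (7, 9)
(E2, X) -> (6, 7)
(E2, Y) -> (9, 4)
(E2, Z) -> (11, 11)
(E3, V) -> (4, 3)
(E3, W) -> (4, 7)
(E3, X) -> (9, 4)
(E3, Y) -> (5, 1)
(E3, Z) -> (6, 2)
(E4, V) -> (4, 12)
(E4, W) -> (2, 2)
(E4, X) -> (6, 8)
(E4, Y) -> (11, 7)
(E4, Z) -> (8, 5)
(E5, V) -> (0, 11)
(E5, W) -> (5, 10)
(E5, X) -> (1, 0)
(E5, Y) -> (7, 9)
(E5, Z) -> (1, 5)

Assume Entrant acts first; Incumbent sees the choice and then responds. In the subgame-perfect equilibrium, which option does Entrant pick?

Solve by backward induction (Entrant leads).
- V → Incumbent plays E2 (best of 4, 5, 4, 4, 0); Entrant gets 4.
- W → Incumbent plays E2 (best of 2, 7, 4, 2, 5); Entrant gets 9.
- X → Incumbent plays E3 (best of 0, 6, 9, 6, 1); Entrant gets 4.
- Y → Incumbent plays E4 (best of 4, 9, 5, 11, 7); Entrant gets 7.
- Z → Incumbent plays E2 (best of 9, 11, 6, 8, 1); Entrant gets 11.
Maximizing over 4, 9, 4, 7, 11, Entrant chooses Z. Subgame-perfect outcome: (E2, Z) with payoffs (11, 11).

Z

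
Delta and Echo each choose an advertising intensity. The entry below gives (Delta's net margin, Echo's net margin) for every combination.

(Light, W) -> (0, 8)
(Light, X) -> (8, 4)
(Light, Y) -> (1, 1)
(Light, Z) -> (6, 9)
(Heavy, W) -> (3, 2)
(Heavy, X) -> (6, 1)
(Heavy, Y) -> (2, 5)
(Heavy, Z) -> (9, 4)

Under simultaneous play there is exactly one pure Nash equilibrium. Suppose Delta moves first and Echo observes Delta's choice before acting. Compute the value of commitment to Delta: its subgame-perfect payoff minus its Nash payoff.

Backward induction with Delta moving first.
- Light → Echo plays Z (best of 8, 4, 1, 9); Delta gets 6.
- Heavy → Echo plays Y (best of 2, 1, 5, 4); Delta gets 2.
Among 6, 2, the best is 6 at Light. Subgame-perfect outcome: (Light, Z) with payoffs (6, 9).
For the simultaneous game, intersect best replies.
Delta's best replies: W→Heavy; X→Light; Y→Heavy; Z→Heavy.
Echo's best replies: Light→Z; Heavy→Y.
The unique mutual best reply is (Heavy, Y), giving (2, 5).
Delta's commitment gain: 6 − 2 = 4.

4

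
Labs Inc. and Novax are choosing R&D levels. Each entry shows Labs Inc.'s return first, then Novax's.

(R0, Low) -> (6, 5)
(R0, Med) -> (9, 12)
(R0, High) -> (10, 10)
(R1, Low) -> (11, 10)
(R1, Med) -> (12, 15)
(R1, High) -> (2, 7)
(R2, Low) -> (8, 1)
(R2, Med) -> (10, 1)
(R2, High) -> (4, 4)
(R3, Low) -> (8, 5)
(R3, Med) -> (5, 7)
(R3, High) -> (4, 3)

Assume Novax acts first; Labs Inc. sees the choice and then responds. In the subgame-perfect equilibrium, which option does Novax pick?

Labs Inc. best-responds to each possible Novax move:
- Low → Labs Inc. plays R1 (best of 6, 11, 8, 8); Novax gets 10.
- Med → Labs Inc. plays R1 (best of 9, 12, 10, 5); Novax gets 15.
- High → Labs Inc. plays R0 (best of 10, 2, 4, 4); Novax gets 10.
Among 10, 15, 10, the best is 15 at Med. Subgame-perfect outcome: (R1, Med) with payoffs (12, 15).

Med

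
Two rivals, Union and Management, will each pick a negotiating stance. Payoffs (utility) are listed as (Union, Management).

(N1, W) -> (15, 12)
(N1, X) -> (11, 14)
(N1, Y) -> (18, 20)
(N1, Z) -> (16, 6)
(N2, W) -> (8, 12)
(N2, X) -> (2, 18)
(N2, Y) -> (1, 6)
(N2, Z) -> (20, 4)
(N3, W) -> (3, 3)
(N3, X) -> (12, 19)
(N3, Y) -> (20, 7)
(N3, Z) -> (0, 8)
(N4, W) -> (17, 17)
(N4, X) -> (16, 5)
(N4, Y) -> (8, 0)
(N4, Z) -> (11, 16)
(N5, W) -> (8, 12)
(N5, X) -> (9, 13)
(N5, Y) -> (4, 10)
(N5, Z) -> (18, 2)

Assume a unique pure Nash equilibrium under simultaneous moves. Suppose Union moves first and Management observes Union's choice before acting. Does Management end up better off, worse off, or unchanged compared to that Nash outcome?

better off

Work backward from Management's decision.
- N1: BR = Y, leader payoff 18.
- N2: BR = X, leader payoff 2.
- N3: BR = X, leader payoff 12.
- N4: BR = W, leader payoff 17.
- N5: BR = X, leader payoff 9.
Maximizing over 18, 2, 12, 17, 9, Union chooses N1. Subgame-perfect outcome: (N1, Y) with payoffs (18, 20).
Now find the simultaneous Nash equilibrium.
Union's best replies: W→N4; X→N4; Y→N3; Z→N2.
Management's best replies: N1→Y; N2→X; N3→X; N4→W; N5→X.
The unique mutual best reply is (N4, W), giving (17, 17).
Management earns 20 sequentially versus 17 at the Nash outcome: better off.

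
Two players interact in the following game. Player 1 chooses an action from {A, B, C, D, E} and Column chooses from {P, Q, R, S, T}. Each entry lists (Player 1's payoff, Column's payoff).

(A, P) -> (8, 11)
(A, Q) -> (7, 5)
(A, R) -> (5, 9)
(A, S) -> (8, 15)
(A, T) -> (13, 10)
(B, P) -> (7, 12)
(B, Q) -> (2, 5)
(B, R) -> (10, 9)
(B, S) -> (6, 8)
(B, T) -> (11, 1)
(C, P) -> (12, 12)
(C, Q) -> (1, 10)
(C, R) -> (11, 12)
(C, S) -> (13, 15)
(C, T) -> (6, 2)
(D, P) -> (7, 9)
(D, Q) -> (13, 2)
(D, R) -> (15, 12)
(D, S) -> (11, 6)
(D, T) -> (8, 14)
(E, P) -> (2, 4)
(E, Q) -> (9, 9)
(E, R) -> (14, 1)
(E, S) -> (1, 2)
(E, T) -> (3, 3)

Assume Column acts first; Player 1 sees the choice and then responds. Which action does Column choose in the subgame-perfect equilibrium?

Solve by backward induction (Column leads).
- P: BR = C, leader payoff 12.
- Q: BR = D, leader payoff 2.
- R: BR = D, leader payoff 12.
- S: BR = C, leader payoff 15.
- T: BR = A, leader payoff 10.
Column's induced payoffs are 12, 2, 12, 15, 10, so Column commits to S. Subgame-perfect outcome: (C, S) with payoffs (13, 15).

S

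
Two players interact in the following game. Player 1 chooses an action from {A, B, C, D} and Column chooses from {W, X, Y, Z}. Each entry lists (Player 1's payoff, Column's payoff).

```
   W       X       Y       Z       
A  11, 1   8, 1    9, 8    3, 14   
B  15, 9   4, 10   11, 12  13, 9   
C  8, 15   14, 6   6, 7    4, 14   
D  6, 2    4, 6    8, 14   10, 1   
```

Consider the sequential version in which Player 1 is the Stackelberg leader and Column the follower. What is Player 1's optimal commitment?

B

Column best-responds to each possible Player 1 move:
- A: BR = Z, leader payoff 3.
- B: BR = Y, leader payoff 11.
- C: BR = W, leader payoff 8.
- D: BR = Y, leader payoff 8.
Maximizing over 3, 11, 8, 8, Player 1 chooses B. Subgame-perfect outcome: (B, Y) with payoffs (11, 12).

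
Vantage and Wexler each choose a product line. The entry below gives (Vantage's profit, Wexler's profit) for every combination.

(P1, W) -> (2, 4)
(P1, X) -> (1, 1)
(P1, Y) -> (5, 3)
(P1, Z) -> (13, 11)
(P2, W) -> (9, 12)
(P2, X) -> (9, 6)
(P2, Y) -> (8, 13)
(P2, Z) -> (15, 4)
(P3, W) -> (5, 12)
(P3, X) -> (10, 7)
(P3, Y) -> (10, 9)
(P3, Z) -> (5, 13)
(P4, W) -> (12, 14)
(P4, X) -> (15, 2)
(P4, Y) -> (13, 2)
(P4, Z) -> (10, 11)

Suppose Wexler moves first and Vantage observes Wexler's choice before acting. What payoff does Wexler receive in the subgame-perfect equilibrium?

Backward induction with Wexler moving first.
- W: BR = P4, leader payoff 14.
- X: BR = P4, leader payoff 2.
- Y: BR = P4, leader payoff 2.
- Z: BR = P2, leader payoff 4.
Maximizing over 14, 2, 2, 4, Wexler chooses W. Subgame-perfect outcome: (P4, W) with payoffs (12, 14).

14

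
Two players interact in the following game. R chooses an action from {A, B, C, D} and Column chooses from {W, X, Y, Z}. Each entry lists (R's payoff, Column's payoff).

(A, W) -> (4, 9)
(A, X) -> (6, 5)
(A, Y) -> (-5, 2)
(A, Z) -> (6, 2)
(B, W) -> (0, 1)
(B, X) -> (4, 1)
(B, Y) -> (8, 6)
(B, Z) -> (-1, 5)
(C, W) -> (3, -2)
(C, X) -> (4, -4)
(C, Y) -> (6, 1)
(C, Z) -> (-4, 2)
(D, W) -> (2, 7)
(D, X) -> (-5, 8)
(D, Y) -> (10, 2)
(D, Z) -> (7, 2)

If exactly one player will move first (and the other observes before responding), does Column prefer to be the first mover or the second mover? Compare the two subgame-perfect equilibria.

If R leads: Column's best replies are A→W, B→Y, C→Z, D→X; R's induced payoffs 4, 8, -4, -5; outcome (B, Y), payoffs (8, 6).
If Column leads: R's best replies are W→A, X→A, Y→D, Z→D; Column's induced payoffs 9, 5, 2, 2; outcome (A, W), payoffs (4, 9).
Column gets 9 moving first and 6 moving second, so Column prefers to move first.

first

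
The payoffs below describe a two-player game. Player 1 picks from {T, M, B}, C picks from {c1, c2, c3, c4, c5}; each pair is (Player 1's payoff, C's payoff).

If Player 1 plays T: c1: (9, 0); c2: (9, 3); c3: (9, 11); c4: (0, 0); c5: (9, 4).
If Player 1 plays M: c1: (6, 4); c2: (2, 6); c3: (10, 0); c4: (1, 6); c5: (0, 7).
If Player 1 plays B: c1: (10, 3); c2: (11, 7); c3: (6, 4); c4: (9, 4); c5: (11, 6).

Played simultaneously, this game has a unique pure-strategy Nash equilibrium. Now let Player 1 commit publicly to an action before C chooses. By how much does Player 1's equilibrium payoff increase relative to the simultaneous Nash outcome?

0

Backward induction with Player 1 moving first.
- T: BR = c3, leader payoff 9.
- M: BR = c5, leader payoff 0.
- B: BR = c2, leader payoff 11.
Among 9, 0, 11, the best is 11 at B. Subgame-perfect outcome: (B, c2) with payoffs (11, 7).
Now find the simultaneous Nash equilibrium.
Player 1's best replies: c1→B; c2→B; c3→M; c4→B; c5→B.
C's best replies: T→c3; M→c5; B→c2.
Only (B, c2) has each player best-responding; Nash payoffs (11, 7).
Player 1's commitment gain: 11 − 11 = 0.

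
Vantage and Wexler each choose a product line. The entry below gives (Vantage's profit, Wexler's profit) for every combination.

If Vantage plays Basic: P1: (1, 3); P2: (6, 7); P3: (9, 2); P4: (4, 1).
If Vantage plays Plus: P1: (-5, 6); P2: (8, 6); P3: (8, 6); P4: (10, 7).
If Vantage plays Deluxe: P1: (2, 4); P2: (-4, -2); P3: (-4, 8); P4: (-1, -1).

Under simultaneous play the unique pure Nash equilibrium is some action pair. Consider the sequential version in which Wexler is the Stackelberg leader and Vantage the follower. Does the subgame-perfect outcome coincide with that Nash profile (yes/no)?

yes

Backward induction with Wexler moving first.
- P1: BR = Deluxe, leader payoff 4.
- P2: BR = Plus, leader payoff 6.
- P3: BR = Basic, leader payoff 2.
- P4: BR = Plus, leader payoff 7.
Wexler's induced payoffs are 4, 6, 2, 7, so Wexler commits to P4. Subgame-perfect outcome: (Plus, P4) with payoffs (10, 7).
Now find the simultaneous Nash equilibrium.
Vantage's best replies: P1→Deluxe; P2→Plus; P3→Basic; P4→Plus.
Wexler's best replies: Basic→P2; Plus→P4; Deluxe→P3.
The unique mutual best reply is (Plus, P4), giving (10, 7).
Sequential outcome (Plus, P4) coincides with the Nash profile (Plus, P4).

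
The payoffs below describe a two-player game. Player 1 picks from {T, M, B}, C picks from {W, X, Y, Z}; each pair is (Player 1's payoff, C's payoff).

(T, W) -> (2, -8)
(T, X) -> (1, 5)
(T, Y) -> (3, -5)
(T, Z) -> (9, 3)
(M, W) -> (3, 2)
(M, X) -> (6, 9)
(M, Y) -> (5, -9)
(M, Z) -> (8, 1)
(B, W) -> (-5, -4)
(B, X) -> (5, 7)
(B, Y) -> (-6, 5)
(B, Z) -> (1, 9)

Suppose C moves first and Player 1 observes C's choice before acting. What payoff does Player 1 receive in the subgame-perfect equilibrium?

Player 1 best-responds to each possible C move:
- W: BR = M, leader payoff 2.
- X: BR = M, leader payoff 9.
- Y: BR = M, leader payoff -9.
- Z: BR = T, leader payoff 3.
C's induced payoffs are 2, 9, -9, 3, so C commits to X. Subgame-perfect outcome: (M, X) with payoffs (6, 9).

6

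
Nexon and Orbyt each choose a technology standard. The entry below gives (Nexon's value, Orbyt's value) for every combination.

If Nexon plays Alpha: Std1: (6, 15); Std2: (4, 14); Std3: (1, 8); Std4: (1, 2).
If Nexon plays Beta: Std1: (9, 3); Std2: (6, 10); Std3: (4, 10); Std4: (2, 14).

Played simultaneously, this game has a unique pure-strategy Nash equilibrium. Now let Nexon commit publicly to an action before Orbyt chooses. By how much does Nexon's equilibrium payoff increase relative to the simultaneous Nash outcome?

4

Orbyt best-responds to each possible Nexon move:
- Alpha: BR = Std1, leader payoff 6.
- Beta: BR = Std4, leader payoff 2.
Maximizing over 6, 2, Nexon chooses Alpha. Subgame-perfect outcome: (Alpha, Std1) with payoffs (6, 15).
For the simultaneous game, intersect best replies.
Nexon's best replies: Std1→Beta; Std2→Beta; Std3→Beta; Std4→Beta.
Orbyt's best replies: Alpha→Std1; Beta→Std4.
The unique mutual best reply is (Beta, Std4), giving (2, 14).
Nexon's commitment gain: 6 − 2 = 4.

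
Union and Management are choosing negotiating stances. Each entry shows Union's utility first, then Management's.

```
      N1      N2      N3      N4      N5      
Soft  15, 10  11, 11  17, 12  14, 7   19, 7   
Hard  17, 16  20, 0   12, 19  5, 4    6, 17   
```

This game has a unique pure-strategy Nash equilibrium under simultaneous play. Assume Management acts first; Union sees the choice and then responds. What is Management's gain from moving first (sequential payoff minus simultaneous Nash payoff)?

4

Union best-responds to each possible Management move:
- N1 → Union plays Hard (best of 15, 17); Management gets 16.
- N2 → Union plays Hard (best of 11, 20); Management gets 0.
- N3 → Union plays Soft (best of 17, 12); Management gets 12.
- N4 → Union plays Soft (best of 14, 5); Management gets 7.
- N5 → Union plays Soft (best of 19, 6); Management gets 7.
Maximizing over 16, 0, 12, 7, 7, Management chooses N1. Subgame-perfect outcome: (Hard, N1) with payoffs (17, 16).
Now find the simultaneous Nash equilibrium.
Union's best replies: N1→Hard; N2→Hard; N3→Soft; N4→Soft; N5→Soft.
Management's best replies: Soft→N3; Hard→N3.
Only (Soft, N3) has each player best-responding; Nash payoffs (17, 12).
Management's commitment gain: 16 − 12 = 4.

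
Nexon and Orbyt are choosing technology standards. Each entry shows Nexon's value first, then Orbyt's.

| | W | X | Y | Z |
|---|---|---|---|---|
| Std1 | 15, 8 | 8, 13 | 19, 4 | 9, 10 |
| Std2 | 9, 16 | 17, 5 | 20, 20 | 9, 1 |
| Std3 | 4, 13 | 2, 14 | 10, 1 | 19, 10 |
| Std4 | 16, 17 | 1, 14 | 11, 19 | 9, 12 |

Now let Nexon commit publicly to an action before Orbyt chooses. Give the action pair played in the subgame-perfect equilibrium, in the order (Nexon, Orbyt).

Backward induction with Nexon moving first.
- Std1: Orbyt compares 8, 13, 4, 10 and picks X; Nexon would get 8.
- Std2: Orbyt compares 16, 5, 20, 1 and picks Y; Nexon would get 20.
- Std3: Orbyt compares 13, 14, 1, 10 and picks X; Nexon would get 2.
- Std4: Orbyt compares 17, 14, 19, 12 and picks Y; Nexon would get 11.
Among 8, 20, 2, 11, the best is 20 at Std2. Subgame-perfect outcome: (Std2, Y) with payoffs (20, 20).

(Std2, Y)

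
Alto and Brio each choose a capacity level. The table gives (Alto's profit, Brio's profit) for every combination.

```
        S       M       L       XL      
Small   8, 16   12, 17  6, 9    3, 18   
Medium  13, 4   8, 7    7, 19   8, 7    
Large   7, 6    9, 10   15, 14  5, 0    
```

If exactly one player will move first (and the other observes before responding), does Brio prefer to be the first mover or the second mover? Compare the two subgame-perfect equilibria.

first

If Alto leads: Brio's best replies are Small→XL, Medium→L, Large→L; Alto's induced payoffs 3, 7, 15; outcome (Large, L), payoffs (15, 14).
If Brio leads: Alto's best replies are S→Medium, M→Small, L→Large, XL→Medium; Brio's induced payoffs 4, 17, 14, 7; outcome (Small, M), payoffs (12, 17).
Brio gets 17 moving first and 14 moving second, so Brio prefers to move first.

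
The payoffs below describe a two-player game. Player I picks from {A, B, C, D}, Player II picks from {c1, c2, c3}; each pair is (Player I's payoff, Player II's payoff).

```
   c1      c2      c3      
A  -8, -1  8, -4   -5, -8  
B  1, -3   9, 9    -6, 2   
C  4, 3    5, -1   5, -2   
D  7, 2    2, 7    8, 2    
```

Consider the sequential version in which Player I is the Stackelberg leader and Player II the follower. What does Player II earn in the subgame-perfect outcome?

Work backward from Player II's decision.
- A → Player II plays c1 (best of -1, -4, -8); Player I gets -8.
- B → Player II plays c2 (best of -3, 9, 2); Player I gets 9.
- C → Player II plays c1 (best of 3, -1, -2); Player I gets 4.
- D → Player II plays c2 (best of 2, 7, 2); Player I gets 2.
Player I's induced payoffs are -8, 9, 4, 2, so Player I commits to B. Subgame-perfect outcome: (B, c2) with payoffs (9, 9).

9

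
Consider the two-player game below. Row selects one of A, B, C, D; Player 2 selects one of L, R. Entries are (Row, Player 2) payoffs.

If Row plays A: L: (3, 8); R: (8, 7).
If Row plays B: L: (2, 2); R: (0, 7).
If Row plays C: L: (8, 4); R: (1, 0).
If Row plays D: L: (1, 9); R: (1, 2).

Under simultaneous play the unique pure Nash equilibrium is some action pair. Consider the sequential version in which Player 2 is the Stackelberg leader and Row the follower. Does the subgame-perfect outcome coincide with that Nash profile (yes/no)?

no

Row best-responds to each possible Player 2 move:
- L: Row compares 3, 2, 8, 1 and picks C; Player 2 would get 4.
- R: Row compares 8, 0, 1, 1 and picks A; Player 2 would get 7.
Maximizing over 4, 7, Player 2 chooses R. Subgame-perfect outcome: (A, R) with payoffs (8, 7).
Now find the simultaneous Nash equilibrium.
Row's best replies: L→C; R→A.
Player 2's best replies: A→L; B→R; C→L; D→L.
The unique mutual best reply is (C, L), giving (8, 4).
Sequential outcome (A, R) differs from the Nash profile (C, L).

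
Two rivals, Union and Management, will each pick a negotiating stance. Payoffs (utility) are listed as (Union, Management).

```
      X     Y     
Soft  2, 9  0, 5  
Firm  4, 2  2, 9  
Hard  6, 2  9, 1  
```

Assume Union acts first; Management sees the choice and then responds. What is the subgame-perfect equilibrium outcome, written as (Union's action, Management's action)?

(Hard, X)

Solve by backward induction (Union leads).
- Soft → Management plays X (best of 9, 5); Union gets 2.
- Firm → Management plays Y (best of 2, 9); Union gets 2.
- Hard → Management plays X (best of 2, 1); Union gets 6.
Union's induced payoffs are 2, 2, 6, so Union commits to Hard. Subgame-perfect outcome: (Hard, X) with payoffs (6, 2).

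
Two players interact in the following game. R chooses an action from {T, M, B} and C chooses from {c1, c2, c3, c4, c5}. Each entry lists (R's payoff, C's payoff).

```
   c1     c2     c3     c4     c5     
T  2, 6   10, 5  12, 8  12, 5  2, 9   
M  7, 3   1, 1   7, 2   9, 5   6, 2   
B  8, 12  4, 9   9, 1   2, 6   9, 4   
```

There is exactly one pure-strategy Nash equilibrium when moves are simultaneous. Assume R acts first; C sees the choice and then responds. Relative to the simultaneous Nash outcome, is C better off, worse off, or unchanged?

Solve by backward induction (R leads).
- T → C plays c5 (best of 6, 5, 8, 5, 9); R gets 2.
- M → C plays c4 (best of 3, 1, 2, 5, 2); R gets 9.
- B → C plays c1 (best of 12, 9, 1, 6, 4); R gets 8.
Maximizing over 2, 9, 8, R chooses M. Subgame-perfect outcome: (M, c4) with payoffs (9, 5).
For the simultaneous game, intersect best replies.
R's best replies: c1→B; c2→T; c3→T; c4→T; c5→B.
C's best replies: T→c5; M→c4; B→c1.
The unique mutual best reply is (B, c1), giving (8, 12).
C earns 5 sequentially versus 12 at the Nash outcome: worse off.

worse off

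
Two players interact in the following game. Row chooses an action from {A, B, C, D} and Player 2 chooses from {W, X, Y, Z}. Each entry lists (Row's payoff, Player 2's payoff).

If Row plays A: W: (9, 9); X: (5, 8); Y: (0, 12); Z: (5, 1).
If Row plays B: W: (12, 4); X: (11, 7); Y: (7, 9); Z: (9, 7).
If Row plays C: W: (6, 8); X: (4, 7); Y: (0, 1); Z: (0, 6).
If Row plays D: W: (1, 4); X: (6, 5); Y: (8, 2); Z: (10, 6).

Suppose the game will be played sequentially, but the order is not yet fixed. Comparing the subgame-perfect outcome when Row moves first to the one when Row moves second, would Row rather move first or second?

second

If Row leads: Player 2's best replies are A→Y, B→Y, C→W, D→Z; Row's induced payoffs 0, 7, 6, 10; outcome (D, Z), payoffs (10, 6).
If Player 2 leads: Row's best replies are W→B, X→B, Y→D, Z→D; Player 2's induced payoffs 4, 7, 2, 6; outcome (B, X), payoffs (11, 7).
Row gets 10 moving first and 11 moving second, so Row prefers to move second.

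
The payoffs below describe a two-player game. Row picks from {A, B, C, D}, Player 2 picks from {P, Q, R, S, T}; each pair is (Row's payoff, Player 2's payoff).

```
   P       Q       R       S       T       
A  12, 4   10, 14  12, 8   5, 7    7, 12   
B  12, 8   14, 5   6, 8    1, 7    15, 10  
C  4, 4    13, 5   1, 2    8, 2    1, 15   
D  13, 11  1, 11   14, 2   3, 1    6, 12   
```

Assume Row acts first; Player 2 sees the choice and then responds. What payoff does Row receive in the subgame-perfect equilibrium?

Player 2 best-responds to each possible Row move:
- A: BR = Q, leader payoff 10.
- B: BR = T, leader payoff 15.
- C: BR = T, leader payoff 1.
- D: BR = T, leader payoff 6.
Maximizing over 10, 15, 1, 6, Row chooses B. Subgame-perfect outcome: (B, T) with payoffs (15, 10).

15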